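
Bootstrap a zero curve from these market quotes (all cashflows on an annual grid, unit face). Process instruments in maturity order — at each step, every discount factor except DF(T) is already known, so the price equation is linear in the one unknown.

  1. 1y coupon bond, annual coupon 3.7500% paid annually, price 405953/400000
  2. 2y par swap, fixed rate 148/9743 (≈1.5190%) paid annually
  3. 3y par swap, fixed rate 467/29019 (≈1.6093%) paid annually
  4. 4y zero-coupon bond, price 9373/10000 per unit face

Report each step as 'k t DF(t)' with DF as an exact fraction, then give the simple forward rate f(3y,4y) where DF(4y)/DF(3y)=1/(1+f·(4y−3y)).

1 1 4891/5000
2 2 1213/1250
3 3 9533/10000
4 4 9373/10000
f(3y,4y) = ((9533/10000)/(9373/10000) − 1)/(1) = 160/9373 ≈ 1.7070%

step 1 [1y] bond c/1=3/80: DF=(405953/400000 − 3/80·(0))/(1+3/80) = 4891/5000 ≈ 0.978200
step 2 [2y] swap r/1=148/9743: DF=(1 − 148/9743·(0.978200))/(1+148/9743) = 1213/1250 ≈ 0.970400
step 3 [3y] swap r/1=467/29019: DF=(1 − 467/29019·(0.978200+0.970400))/(1+467/29019) = 9533/10000 ≈ 0.953300
step 4 [4y] zero: DF = P = 9373/10000 ≈ 0.937300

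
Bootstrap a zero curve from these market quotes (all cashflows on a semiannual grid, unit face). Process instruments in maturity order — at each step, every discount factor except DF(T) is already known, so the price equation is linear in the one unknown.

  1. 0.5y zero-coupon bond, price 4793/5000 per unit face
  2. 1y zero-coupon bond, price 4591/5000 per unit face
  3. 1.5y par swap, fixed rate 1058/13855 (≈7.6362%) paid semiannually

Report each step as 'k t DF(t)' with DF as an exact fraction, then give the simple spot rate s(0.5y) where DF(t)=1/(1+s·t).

step 1 [0.5y] zero: DF = P = 4793/5000 ≈ 0.958600
step 2 [1y] zero: DF = P = 4591/5000 ≈ 0.918200
step 3 [1.5y] swap r/2=529/13855: DF=(1 − 529/13855·(0.958600+0.918200))/(1+529/13855) = 4471/5000 ≈ 0.894200

1 1/2 4793/5000
2 1 4591/5000
3 3/2 4471/5000
s(0.5y) = (1/(4793/5000) − 1)/(1/2) = 414/4793 ≈ 8.6376%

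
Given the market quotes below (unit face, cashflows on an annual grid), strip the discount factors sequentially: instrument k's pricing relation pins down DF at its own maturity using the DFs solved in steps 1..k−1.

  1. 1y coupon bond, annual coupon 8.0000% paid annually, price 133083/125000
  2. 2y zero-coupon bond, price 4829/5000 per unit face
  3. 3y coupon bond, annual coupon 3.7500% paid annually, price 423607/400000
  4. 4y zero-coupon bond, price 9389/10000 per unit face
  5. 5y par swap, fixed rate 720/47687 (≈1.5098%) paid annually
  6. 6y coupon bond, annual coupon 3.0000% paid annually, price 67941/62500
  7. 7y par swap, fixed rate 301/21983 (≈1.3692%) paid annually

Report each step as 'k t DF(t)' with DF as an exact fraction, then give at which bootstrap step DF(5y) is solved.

1 1 4929/5000
2 2 4829/5000
3 3 4751/5000
4 4 9389/10000
5 5 116/125
6 6 1833/2000
7 7 9097/10000
DF(5y) is solved at step 5

step 1 [1y] bond c/1=2/25: DF=(133083/125000 − 2/25·(0))/(1+2/25) = 4929/5000 ≈ 0.985800
step 2 [2y] zero: DF = P = 4829/5000 ≈ 0.965800
step 3 [3y] bond c/1=3/80: DF=(423607/400000 − 3/80·(0.985800+0.965800))/(1+3/80) = 4751/5000 ≈ 0.950200
step 4 [4y] zero: DF = P = 9389/10000 ≈ 0.938900
step 5 [5y] swap r/1=720/47687: DF=(1 − 720/47687·(0.985800+0.965800+0.950200+0.938900))/(1+720/47687) = 116/125 ≈ 0.928000
step 6 [6y] bond c/1=3/100: DF=(67941/62500 − 3/100·(0.985800+0.965800+0.950200+0.938900+0.928000))/(1+3/100) = 1833/2000 ≈ 0.916500
step 7 [7y] swap r/1=301/21983: DF=(1 − 301/21983·(0.985800+0.965800+0.950200+0.938900+0.928000+0.916500))/(1+301/21983) = 9097/10000 ≈ 0.909700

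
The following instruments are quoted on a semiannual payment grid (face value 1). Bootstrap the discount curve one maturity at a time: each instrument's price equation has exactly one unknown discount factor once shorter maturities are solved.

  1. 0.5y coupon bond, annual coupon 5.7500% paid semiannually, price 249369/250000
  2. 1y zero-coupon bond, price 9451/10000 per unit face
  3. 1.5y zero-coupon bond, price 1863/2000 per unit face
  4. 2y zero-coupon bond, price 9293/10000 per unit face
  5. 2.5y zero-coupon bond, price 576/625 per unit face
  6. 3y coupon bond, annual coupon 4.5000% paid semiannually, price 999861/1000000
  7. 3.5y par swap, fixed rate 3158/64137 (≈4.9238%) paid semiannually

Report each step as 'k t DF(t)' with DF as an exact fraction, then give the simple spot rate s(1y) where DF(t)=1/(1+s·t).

step 1 [0.5y] bond c/2=23/800: DF=(249369/250000 − 23/800·(0))/(1+23/800) = 606/625 ≈ 0.969600
step 2 [1y] zero: DF = P = 9451/10000 ≈ 0.945100
step 3 [1.5y] zero: DF = P = 1863/2000 ≈ 0.931500
step 4 [2y] zero: DF = P = 9293/10000 ≈ 0.929300
step 5 [2.5y] zero: DF = P = 576/625 ≈ 0.921600
step 6 [3y] bond c/2=9/400: DF=(999861/1000000 − 9/400·(0.969600+0.945100+0.931500+0.929300+0.921600))/(1+9/400) = 1749/2000 ≈ 0.874500
step 7 [3.5y] swap r/2=1579/64137: DF=(1 − 1579/64137·(0.969600+0.945100+0.931500+0.929300+0.921600+0.874500))/(1+1579/64137) = 8421/10000 ≈ 0.842100

1 1/2 606/625
2 1 9451/10000
3 3/2 1863/2000
4 2 9293/10000
5 5/2 576/625
6 3 1749/2000
7 7/2 8421/10000
s(1y) = (1/(9451/10000) − 1)/(1) = 549/9451 ≈ 5.8089%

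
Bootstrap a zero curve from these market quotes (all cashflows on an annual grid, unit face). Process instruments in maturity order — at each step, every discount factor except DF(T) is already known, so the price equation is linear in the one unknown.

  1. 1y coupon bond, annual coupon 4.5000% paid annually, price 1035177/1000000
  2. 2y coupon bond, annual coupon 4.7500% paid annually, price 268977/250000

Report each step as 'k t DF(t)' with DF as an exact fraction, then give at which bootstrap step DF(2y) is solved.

step 1 [1y] bond c/1=9/200: DF=(1035177/1000000 − 9/200·(0))/(1+9/200) = 4953/5000 ≈ 0.990600
step 2 [2y] bond c/1=19/400: DF=(268977/250000 − 19/400·(0.990600))/(1+19/400) = 4911/5000 ≈ 0.982200

1 1 4953/5000
2 2 4911/5000
DF(2y) is solved at step 2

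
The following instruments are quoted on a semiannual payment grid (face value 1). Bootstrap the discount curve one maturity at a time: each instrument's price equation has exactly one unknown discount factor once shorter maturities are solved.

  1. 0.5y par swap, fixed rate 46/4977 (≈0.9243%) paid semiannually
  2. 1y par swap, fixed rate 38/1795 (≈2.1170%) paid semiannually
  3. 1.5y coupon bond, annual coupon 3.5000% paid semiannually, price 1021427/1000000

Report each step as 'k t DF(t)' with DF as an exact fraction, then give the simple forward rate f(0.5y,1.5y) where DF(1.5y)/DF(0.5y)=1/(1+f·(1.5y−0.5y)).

step 1 [0.5y] swap r/2=23/4977: DF=(1 − 23/4977·(0))/(1+23/4977) = 4977/5000 ≈ 0.995400
step 2 [1y] swap r/2=19/1795: DF=(1 − 19/1795·(0.995400))/(1+19/1795) = 9791/10000 ≈ 0.979100
step 3 [1.5y] bond c/2=7/400: DF=(1021427/1000000 − 7/400·(0.995400+0.979100))/(1+7/400) = 9699/10000 ≈ 0.969900

1 1/2 4977/5000
2 1 9791/10000
3 3/2 9699/10000
f(0.5y,1.5y) = ((4977/5000)/(9699/10000) − 1)/(1) = 85/3233 ≈ 2.6291%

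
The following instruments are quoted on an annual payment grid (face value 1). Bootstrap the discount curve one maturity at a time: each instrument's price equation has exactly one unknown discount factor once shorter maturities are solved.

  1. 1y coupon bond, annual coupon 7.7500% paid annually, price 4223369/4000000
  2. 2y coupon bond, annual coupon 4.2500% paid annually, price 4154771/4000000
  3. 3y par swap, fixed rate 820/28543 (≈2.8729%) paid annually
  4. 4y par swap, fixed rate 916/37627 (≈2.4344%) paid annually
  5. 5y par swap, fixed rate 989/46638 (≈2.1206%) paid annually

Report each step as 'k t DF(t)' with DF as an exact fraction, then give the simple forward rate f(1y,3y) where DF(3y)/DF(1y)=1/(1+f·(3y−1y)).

1 1 9799/10000
2 2 2391/2500
3 3 459/500
4 4 2271/2500
5 5 9011/10000
f(1y,3y) = ((9799/10000)/(459/500) − 1)/(2) = 619/18360 ≈ 3.3715%

step 1 [1y] bond c/1=31/400: DF=(4223369/4000000 − 31/400·(0))/(1+31/400) = 9799/10000 ≈ 0.979900
step 2 [2y] bond c/1=17/400: DF=(4154771/4000000 − 17/400·(0.979900))/(1+17/400) = 2391/2500 ≈ 0.956400
step 3 [3y] swap r/1=820/28543: DF=(1 − 820/28543·(0.979900+0.956400))/(1+820/28543) = 459/500 ≈ 0.918000
step 4 [4y] swap r/1=916/37627: DF=(1 − 916/37627·(0.979900+0.956400+0.918000))/(1+916/37627) = 2271/2500 ≈ 0.908400
step 5 [5y] swap r/1=989/46638: DF=(1 − 989/46638·(0.979900+0.956400+0.918000+0.908400))/(1+989/46638) = 9011/10000 ≈ 0.901100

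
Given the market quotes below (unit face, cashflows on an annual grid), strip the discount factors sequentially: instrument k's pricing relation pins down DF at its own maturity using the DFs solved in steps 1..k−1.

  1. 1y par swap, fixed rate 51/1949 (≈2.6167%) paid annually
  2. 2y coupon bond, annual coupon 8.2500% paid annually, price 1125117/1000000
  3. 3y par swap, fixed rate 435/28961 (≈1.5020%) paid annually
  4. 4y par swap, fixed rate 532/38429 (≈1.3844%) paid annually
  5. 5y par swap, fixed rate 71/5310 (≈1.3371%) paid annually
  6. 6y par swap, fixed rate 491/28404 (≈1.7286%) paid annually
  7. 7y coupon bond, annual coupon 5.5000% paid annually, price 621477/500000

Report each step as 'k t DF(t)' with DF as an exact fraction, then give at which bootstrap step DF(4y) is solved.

1 1 1949/2000
2 2 9651/10000
3 3 1913/2000
4 4 2367/2500
5 5 9361/10000
6 6 4509/5000
7 7 441/500
DF(4y) is solved at step 4

step 1 [1y] swap r/1=51/1949: DF=(1 − 51/1949·(0))/(1+51/1949) = 1949/2000 ≈ 0.974500
step 2 [2y] bond c/1=33/400: DF=(1125117/1000000 − 33/400·(0.974500))/(1+33/400) = 9651/10000 ≈ 0.965100
step 3 [3y] swap r/1=435/28961: DF=(1 − 435/28961·(0.974500+0.965100))/(1+435/28961) = 1913/2000 ≈ 0.956500
step 4 [4y] swap r/1=532/38429: DF=(1 − 532/38429·(0.974500+0.965100+0.956500))/(1+532/38429) = 2367/2500 ≈ 0.946800
step 5 [5y] swap r/1=71/5310: DF=(1 − 71/5310·(0.974500+0.965100+0.956500+0.946800))/(1+71/5310) = 9361/10000 ≈ 0.936100
step 6 [6y] swap r/1=491/28404: DF=(1 − 491/28404·(0.974500+0.965100+0.956500+0.946800+0.936100))/(1+491/28404) = 4509/5000 ≈ 0.901800
step 7 [7y] bond c/1=11/200: DF=(621477/500000 − 11/200·(0.974500+0.965100+0.956500+0.946800+0.936100+0.901800))/(1+11/200) = 441/500 ≈ 0.882000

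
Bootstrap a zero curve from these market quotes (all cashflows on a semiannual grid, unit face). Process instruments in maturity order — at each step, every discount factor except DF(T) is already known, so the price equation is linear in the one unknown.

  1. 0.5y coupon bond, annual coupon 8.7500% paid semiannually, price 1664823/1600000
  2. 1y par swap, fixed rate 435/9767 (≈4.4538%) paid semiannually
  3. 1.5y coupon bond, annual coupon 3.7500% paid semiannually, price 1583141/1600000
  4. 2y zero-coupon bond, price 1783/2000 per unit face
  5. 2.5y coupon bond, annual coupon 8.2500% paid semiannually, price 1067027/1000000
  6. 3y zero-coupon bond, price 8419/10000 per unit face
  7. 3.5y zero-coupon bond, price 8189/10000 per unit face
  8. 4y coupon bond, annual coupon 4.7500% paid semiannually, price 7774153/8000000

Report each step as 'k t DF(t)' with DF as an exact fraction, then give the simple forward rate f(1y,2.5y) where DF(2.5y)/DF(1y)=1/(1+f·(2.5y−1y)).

1 1/2 9969/10000
2 1 1913/2000
3 3/2 9353/10000
4 2 1783/2000
5 5/2 7/8
6 3 8419/10000
7 7/2 8189/10000
8 4 8027/10000
f(1y,2.5y) = ((1913/2000)/(7/8) − 1)/(3/2) = 163/2625 ≈ 6.2095%

step 1 [0.5y] bond c/2=7/160: DF=(1664823/1600000 − 7/160·(0))/(1+7/160) = 9969/10000 ≈ 0.996900
step 2 [1y] swap r/2=435/19534: DF=(1 − 435/19534·(0.996900))/(1+435/19534) = 1913/2000 ≈ 0.956500
step 3 [1.5y] bond c/2=3/160: DF=(1583141/1600000 − 3/160·(0.996900+0.956500))/(1+3/160) = 9353/10000 ≈ 0.935300
step 4 [2y] zero: DF = P = 1783/2000 ≈ 0.891500
step 5 [2.5y] bond c/2=33/800: DF=(1067027/1000000 − 33/800·(0.996900+0.956500+0.935300+0.891500))/(1+33/800) = 7/8 ≈ 0.875000
step 6 [3y] zero: DF = P = 8419/10000 ≈ 0.841900
step 7 [3.5y] zero: DF = P = 8189/10000 ≈ 0.818900
step 8 [4y] bond c/2=19/800: DF=(7774153/8000000 − 19/800·(0.996900+0.956500+0.935300+0.891500+0.875000+0.841900+0.818900))/(1+19/800) = 8027/10000 ≈ 0.802700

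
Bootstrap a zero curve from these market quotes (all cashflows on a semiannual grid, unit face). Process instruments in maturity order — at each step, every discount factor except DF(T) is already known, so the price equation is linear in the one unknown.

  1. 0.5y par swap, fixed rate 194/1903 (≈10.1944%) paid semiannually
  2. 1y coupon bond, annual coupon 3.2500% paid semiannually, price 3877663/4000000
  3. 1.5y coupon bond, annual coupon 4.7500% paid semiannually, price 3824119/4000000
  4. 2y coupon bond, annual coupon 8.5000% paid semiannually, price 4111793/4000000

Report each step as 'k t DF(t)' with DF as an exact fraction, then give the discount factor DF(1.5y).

1 1/2 1903/2000
2 1 9387/10000
3 3/2 89/100
4 2 8727/10000
DF(1.5y) = 89/100 ≈ 0.890000

step 1 [0.5y] swap r/2=97/1903: DF=(1 − 97/1903·(0))/(1+97/1903) = 1903/2000 ≈ 0.951500
step 2 [1y] bond c/2=13/800: DF=(3877663/4000000 − 13/800·(0.951500))/(1+13/800) = 9387/10000 ≈ 0.938700
step 3 [1.5y] bond c/2=19/800: DF=(3824119/4000000 − 19/800·(0.951500+0.938700))/(1+19/800) = 89/100 ≈ 0.890000
step 4 [2y] bond c/2=17/400: DF=(4111793/4000000 − 17/400·(0.951500+0.938700+0.890000))/(1+17/400) = 8727/10000 ≈ 0.872700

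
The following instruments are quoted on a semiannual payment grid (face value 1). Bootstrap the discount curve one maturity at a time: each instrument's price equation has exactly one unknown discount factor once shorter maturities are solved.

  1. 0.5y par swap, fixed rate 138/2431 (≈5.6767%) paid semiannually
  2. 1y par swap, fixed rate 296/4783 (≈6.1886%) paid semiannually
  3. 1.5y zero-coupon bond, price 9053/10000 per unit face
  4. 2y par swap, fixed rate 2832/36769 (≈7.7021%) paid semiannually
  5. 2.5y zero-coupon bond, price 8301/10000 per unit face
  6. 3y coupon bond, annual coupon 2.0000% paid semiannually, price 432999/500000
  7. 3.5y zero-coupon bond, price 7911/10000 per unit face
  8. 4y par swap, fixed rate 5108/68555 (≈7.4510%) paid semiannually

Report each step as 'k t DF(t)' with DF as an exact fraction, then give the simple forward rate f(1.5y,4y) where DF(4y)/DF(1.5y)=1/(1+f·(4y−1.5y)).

step 1 [0.5y] swap r/2=69/2431: DF=(1 − 69/2431·(0))/(1+69/2431) = 2431/2500 ≈ 0.972400
step 2 [1y] swap r/2=148/4783: DF=(1 − 148/4783·(0.972400))/(1+148/4783) = 588/625 ≈ 0.940800
step 3 [1.5y] zero: DF = P = 9053/10000 ≈ 0.905300
step 4 [2y] swap r/2=1416/36769: DF=(1 − 1416/36769·(0.972400+0.940800+0.905300))/(1+1416/36769) = 1073/1250 ≈ 0.858400
step 5 [2.5y] zero: DF = P = 8301/10000 ≈ 0.830100
step 6 [3y] bond c/2=1/100: DF=(432999/500000 − 1/100·(0.972400+0.940800+0.905300+0.858400+0.830100))/(1+1/100) = 508/625 ≈ 0.812800
step 7 [3.5y] zero: DF = P = 7911/10000 ≈ 0.791100
step 8 [4y] swap r/2=2554/68555: DF=(1 − 2554/68555·(0.972400+0.940800+0.905300+0.858400+0.830100+0.812800+0.791100))/(1+2554/68555) = 3723/5000 ≈ 0.744600

1 1/2 2431/2500
2 1 588/625
3 3/2 9053/10000
4 2 1073/1250
5 5/2 8301/10000
6 3 508/625
7 7/2 7911/10000
8 4 3723/5000
f(1.5y,4y) = ((9053/10000)/(3723/5000) − 1)/(5/2) = 1607/18615 ≈ 8.6328%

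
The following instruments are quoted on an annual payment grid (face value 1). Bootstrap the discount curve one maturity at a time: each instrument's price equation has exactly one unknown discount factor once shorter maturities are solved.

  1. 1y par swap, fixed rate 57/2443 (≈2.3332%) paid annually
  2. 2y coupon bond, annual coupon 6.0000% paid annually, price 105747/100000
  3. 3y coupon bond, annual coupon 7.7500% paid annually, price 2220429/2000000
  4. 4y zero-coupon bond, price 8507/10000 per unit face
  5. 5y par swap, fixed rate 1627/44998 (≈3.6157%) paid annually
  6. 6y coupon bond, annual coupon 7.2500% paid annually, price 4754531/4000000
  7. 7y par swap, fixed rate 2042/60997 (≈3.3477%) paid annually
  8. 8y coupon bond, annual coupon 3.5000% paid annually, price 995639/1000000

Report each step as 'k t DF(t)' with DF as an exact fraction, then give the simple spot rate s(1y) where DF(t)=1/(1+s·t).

step 1 [1y] swap r/1=57/2443: DF=(1 − 57/2443·(0))/(1+57/2443) = 2443/2500 ≈ 0.977200
step 2 [2y] bond c/1=3/50: DF=(105747/100000 − 3/50·(0.977200))/(1+3/50) = 9423/10000 ≈ 0.942300
step 3 [3y] bond c/1=31/400: DF=(2220429/2000000 − 31/400·(0.977200+0.942300))/(1+31/400) = 8923/10000 ≈ 0.892300
step 4 [4y] zero: DF = P = 8507/10000 ≈ 0.850700
step 5 [5y] swap r/1=1627/44998: DF=(1 − 1627/44998·(0.977200+0.942300+0.892300+0.850700))/(1+1627/44998) = 8373/10000 ≈ 0.837300
step 6 [6y] bond c/1=29/400: DF=(4754531/4000000 − 29/400·(0.977200+0.942300+0.892300+0.850700+0.837300))/(1+29/400) = 8041/10000 ≈ 0.804100
step 7 [7y] swap r/1=2042/60997: DF=(1 − 2042/60997·(0.977200+0.942300+0.892300+0.850700+0.837300+0.804100))/(1+2042/60997) = 3979/5000 ≈ 0.795800
step 8 [8y] bond c/1=7/200: DF=(995639/1000000 − 7/200·(0.977200+0.942300+0.892300+0.850700+0.837300+0.804100+0.795800))/(1+7/200) = 7557/10000 ≈ 0.755700

1 1 2443/2500
2 2 9423/10000
3 3 8923/10000
4 4 8507/10000
5 5 8373/10000
6 6 8041/10000
7 7 3979/5000
8 8 7557/10000
s(1y) = (1/(2443/2500) − 1)/(1) = 57/2443 ≈ 2.3332%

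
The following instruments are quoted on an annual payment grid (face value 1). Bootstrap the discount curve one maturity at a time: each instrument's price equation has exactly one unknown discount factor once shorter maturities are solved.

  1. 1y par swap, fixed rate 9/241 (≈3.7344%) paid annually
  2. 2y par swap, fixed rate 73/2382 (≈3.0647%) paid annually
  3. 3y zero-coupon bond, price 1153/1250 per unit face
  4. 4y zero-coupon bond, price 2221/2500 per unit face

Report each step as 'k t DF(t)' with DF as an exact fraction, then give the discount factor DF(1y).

step 1 [1y] swap r/1=9/241: DF=(1 − 9/241·(0))/(1+9/241) = 241/250 ≈ 0.964000
step 2 [2y] swap r/1=73/2382: DF=(1 − 73/2382·(0.964000))/(1+73/2382) = 1177/1250 ≈ 0.941600
step 3 [3y] zero: DF = P = 1153/1250 ≈ 0.922400
step 4 [4y] zero: DF = P = 2221/2500 ≈ 0.888400

1 1 241/250
2 2 1177/1250
3 3 1153/1250
4 4 2221/2500
DF(1y) = 241/250 ≈ 0.964000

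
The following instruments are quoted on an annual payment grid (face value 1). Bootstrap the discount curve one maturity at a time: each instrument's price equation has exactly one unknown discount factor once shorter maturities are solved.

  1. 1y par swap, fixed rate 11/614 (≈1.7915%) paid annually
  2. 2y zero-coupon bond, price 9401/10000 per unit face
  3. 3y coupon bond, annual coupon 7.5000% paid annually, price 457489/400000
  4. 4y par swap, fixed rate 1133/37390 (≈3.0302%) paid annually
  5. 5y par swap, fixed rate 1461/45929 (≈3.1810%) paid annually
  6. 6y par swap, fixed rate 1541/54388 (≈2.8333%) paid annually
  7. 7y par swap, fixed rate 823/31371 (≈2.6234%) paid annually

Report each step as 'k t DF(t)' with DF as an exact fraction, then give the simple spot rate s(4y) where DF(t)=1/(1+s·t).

1 1 614/625
2 2 9401/10000
3 3 4649/5000
4 4 8867/10000
5 5 8539/10000
6 6 8459/10000
7 7 4177/5000
s(4y) = (1/(8867/10000) − 1)/(4) = 1133/35468 ≈ 3.1944%

step 1 [1y] swap r/1=11/614: DF=(1 − 11/614·(0))/(1+11/614) = 614/625 ≈ 0.982400
step 2 [2y] zero: DF = P = 9401/10000 ≈ 0.940100
step 3 [3y] bond c/1=3/40: DF=(457489/400000 − 3/40·(0.982400+0.940100))/(1+3/40) = 4649/5000 ≈ 0.929800
step 4 [4y] swap r/1=1133/37390: DF=(1 − 1133/37390·(0.982400+0.940100+0.929800))/(1+1133/37390) = 8867/10000 ≈ 0.886700
step 5 [5y] swap r/1=1461/45929: DF=(1 − 1461/45929·(0.982400+0.940100+0.929800+0.886700))/(1+1461/45929) = 8539/10000 ≈ 0.853900
step 6 [6y] swap r/1=1541/54388: DF=(1 − 1541/54388·(0.982400+0.940100+0.929800+0.886700+0.853900))/(1+1541/54388) = 8459/10000 ≈ 0.845900
step 7 [7y] swap r/1=823/31371: DF=(1 − 823/31371·(0.982400+0.940100+0.929800+0.886700+0.853900+0.845900))/(1+823/31371) = 4177/5000 ≈ 0.835400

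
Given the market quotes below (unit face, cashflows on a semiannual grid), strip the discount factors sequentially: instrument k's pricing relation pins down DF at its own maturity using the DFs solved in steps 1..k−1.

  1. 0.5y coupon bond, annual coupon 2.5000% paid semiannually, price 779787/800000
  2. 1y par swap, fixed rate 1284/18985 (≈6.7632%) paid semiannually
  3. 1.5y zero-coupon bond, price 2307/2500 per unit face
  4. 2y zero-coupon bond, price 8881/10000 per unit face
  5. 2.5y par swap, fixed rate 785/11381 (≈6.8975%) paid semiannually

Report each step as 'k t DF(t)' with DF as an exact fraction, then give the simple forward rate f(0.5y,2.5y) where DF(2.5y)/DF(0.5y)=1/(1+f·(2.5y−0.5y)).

step 1 [0.5y] bond c/2=1/80: DF=(779787/800000 − 1/80·(0))/(1+1/80) = 9627/10000 ≈ 0.962700
step 2 [1y] swap r/2=642/18985: DF=(1 − 642/18985·(0.962700))/(1+642/18985) = 4679/5000 ≈ 0.935800
step 3 [1.5y] zero: DF = P = 2307/2500 ≈ 0.922800
step 4 [2y] zero: DF = P = 8881/10000 ≈ 0.888100
step 5 [2.5y] swap r/2=785/22762: DF=(1 − 785/22762·(0.962700+0.935800+0.922800+0.888100))/(1+785/22762) = 843/1000 ≈ 0.843000

1 1/2 9627/10000
2 1 4679/5000
3 3/2 2307/2500
4 2 8881/10000
5 5/2 843/1000
f(0.5y,2.5y) = ((9627/10000)/(843/1000) − 1)/(2) = 399/5620 ≈ 7.0996%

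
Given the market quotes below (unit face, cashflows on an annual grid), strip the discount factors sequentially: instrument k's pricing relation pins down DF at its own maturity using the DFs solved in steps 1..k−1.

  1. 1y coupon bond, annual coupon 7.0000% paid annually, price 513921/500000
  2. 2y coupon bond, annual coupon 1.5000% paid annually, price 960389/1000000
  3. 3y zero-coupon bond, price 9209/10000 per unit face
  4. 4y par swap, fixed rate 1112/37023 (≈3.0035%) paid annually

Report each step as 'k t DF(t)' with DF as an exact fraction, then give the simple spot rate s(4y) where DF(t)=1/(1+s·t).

1 1 4803/5000
2 2 233/250
3 3 9209/10000
4 4 1111/1250
s(4y) = (1/(1111/1250) − 1)/(4) = 139/4444 ≈ 3.1278%

step 1 [1y] bond c/1=7/100: DF=(513921/500000 − 7/100·(0))/(1+7/100) = 4803/5000 ≈ 0.960600
step 2 [2y] bond c/1=3/200: DF=(960389/1000000 − 3/200·(0.960600))/(1+3/200) = 233/250 ≈ 0.932000
step 3 [3y] zero: DF = P = 9209/10000 ≈ 0.920900
step 4 [4y] swap r/1=1112/37023: DF=(1 − 1112/37023·(0.960600+0.932000+0.920900))/(1+1112/37023) = 1111/1250 ≈ 0.888800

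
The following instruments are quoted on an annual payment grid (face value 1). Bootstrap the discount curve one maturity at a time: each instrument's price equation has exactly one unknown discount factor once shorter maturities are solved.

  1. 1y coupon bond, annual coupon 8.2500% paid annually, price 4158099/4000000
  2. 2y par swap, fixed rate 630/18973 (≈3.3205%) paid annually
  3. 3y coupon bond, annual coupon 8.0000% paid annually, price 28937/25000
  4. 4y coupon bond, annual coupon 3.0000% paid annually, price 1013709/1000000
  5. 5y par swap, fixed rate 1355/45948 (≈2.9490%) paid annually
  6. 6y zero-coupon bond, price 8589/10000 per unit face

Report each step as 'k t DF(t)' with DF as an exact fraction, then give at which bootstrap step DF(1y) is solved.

1 1 9603/10000
2 2 937/1000
3 3 582/625
4 4 4509/5000
5 5 1729/2000
6 6 8589/10000
DF(1y) is solved at step 1

step 1 [1y] bond c/1=33/400: DF=(4158099/4000000 − 33/400·(0))/(1+33/400) = 9603/10000 ≈ 0.960300
step 2 [2y] swap r/1=630/18973: DF=(1 − 630/18973·(0.960300))/(1+630/18973) = 937/1000 ≈ 0.937000
step 3 [3y] bond c/1=2/25: DF=(28937/25000 − 2/25·(0.960300+0.937000))/(1+2/25) = 582/625 ≈ 0.931200
step 4 [4y] bond c/1=3/100: DF=(1013709/1000000 − 3/100·(0.960300+0.937000+0.931200))/(1+3/100) = 4509/5000 ≈ 0.901800
step 5 [5y] swap r/1=1355/45948: DF=(1 − 1355/45948·(0.960300+0.937000+0.931200+0.901800))/(1+1355/45948) = 1729/2000 ≈ 0.864500
step 6 [6y] zero: DF = P = 8589/10000 ≈ 0.858900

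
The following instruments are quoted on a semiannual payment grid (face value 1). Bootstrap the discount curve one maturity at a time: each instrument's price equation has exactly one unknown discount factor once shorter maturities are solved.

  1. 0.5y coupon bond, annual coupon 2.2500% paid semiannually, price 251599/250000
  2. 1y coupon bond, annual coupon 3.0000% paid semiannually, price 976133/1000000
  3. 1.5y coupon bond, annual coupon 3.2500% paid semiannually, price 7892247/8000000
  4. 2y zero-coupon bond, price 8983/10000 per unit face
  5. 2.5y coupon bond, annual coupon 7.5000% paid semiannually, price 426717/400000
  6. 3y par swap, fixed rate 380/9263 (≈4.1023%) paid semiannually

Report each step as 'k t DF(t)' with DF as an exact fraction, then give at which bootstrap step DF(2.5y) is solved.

1 1/2 622/625
2 1 947/1000
3 3/2 9397/10000
4 2 8983/10000
5 5/2 2229/2500
6 3 443/500
DF(2.5y) is solved at step 5

step 1 [0.5y] bond c/2=9/800: DF=(251599/250000 − 9/800·(0))/(1+9/800) = 622/625 ≈ 0.995200
step 2 [1y] bond c/2=3/200: DF=(976133/1000000 − 3/200·(0.995200))/(1+3/200) = 947/1000 ≈ 0.947000
step 3 [1.5y] bond c/2=13/800: DF=(7892247/8000000 − 13/800·(0.995200+0.947000))/(1+13/800) = 9397/10000 ≈ 0.939700
step 4 [2y] zero: DF = P = 8983/10000 ≈ 0.898300
step 5 [2.5y] bond c/2=3/80: DF=(426717/400000 − 3/80·(0.995200+0.947000+0.939700+0.898300))/(1+3/80) = 2229/2500 ≈ 0.891600
step 6 [3y] swap r/2=190/9263: DF=(1 − 190/9263·(0.995200+0.947000+0.939700+0.898300+0.891600))/(1+190/9263) = 443/500 ≈ 0.886000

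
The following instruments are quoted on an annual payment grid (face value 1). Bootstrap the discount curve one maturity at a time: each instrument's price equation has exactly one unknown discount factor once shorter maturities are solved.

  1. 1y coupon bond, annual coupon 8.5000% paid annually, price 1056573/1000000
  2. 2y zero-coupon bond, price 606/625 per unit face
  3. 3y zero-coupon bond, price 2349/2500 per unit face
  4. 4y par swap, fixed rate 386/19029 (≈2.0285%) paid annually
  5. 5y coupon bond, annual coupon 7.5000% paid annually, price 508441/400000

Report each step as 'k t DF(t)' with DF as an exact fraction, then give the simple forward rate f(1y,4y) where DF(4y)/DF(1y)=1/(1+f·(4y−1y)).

step 1 [1y] bond c/1=17/200: DF=(1056573/1000000 − 17/200·(0))/(1+17/200) = 4869/5000 ≈ 0.973800
step 2 [2y] zero: DF = P = 606/625 ≈ 0.969600
step 3 [3y] zero: DF = P = 2349/2500 ≈ 0.939600
step 4 [4y] swap r/1=386/19029: DF=(1 − 386/19029·(0.973800+0.969600+0.939600))/(1+386/19029) = 2307/2500 ≈ 0.922800
step 5 [5y] bond c/1=3/40: DF=(508441/400000 − 3/40·(0.973800+0.969600+0.939600+0.922800))/(1+3/40) = 9169/10000 ≈ 0.916900

1 1 4869/5000
2 2 606/625
3 3 2349/2500
4 4 2307/2500
5 5 9169/10000
f(1y,4y) = ((4869/5000)/(2307/2500) − 1)/(3) = 85/4614 ≈ 1.8422%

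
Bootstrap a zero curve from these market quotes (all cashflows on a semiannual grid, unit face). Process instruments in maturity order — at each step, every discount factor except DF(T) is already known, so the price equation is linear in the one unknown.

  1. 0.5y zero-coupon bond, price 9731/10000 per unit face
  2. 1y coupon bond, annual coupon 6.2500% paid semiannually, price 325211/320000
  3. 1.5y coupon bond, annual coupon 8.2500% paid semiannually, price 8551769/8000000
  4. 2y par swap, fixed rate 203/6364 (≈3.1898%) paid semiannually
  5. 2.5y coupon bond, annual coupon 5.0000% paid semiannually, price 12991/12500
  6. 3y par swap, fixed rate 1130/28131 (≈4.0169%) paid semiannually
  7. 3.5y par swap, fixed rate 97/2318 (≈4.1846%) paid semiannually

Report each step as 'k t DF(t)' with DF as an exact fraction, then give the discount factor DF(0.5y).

step 1 [0.5y] zero: DF = P = 9731/10000 ≈ 0.973100
step 2 [1y] bond c/2=1/32: DF=(325211/320000 − 1/32·(0.973100))/(1+1/32) = 239/250 ≈ 0.956000
step 3 [1.5y] bond c/2=33/800: DF=(8551769/8000000 − 33/800·(0.973100+0.956000))/(1+33/800) = 4751/5000 ≈ 0.950200
step 4 [2y] swap r/2=203/12728: DF=(1 − 203/12728·(0.973100+0.956000+0.950200))/(1+203/12728) = 9391/10000 ≈ 0.939100
step 5 [2.5y] bond c/2=1/40: DF=(12991/12500 − 1/40·(0.973100+0.956000+0.950200+0.939100))/(1+1/40) = 1151/1250 ≈ 0.920800
step 6 [3y] swap r/2=565/28131: DF=(1 − 565/28131·(0.973100+0.956000+0.950200+0.939100+0.920800))/(1+565/28131) = 887/1000 ≈ 0.887000
step 7 [3.5y] swap r/2=97/4636: DF=(1 − 97/4636·(0.973100+0.956000+0.950200+0.939100+0.920800+0.887000))/(1+97/4636) = 4321/5000 ≈ 0.864200

1 1/2 9731/10000
2 1 239/250
3 3/2 4751/5000
4 2 9391/10000
5 5/2 1151/1250
6 3 887/1000
7 7/2 4321/5000
DF(0.5y) = 9731/10000 ≈ 0.973100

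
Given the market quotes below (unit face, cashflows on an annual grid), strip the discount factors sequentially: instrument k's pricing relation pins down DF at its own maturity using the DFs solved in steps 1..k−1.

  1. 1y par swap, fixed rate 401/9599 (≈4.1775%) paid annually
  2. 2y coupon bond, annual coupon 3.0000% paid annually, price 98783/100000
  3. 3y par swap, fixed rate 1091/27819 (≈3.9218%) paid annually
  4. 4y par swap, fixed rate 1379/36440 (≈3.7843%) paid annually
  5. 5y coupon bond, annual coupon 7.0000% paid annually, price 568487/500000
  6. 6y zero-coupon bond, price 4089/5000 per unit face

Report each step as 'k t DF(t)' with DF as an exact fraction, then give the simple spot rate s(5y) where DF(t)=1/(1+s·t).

step 1 [1y] swap r/1=401/9599: DF=(1 − 401/9599·(0))/(1+401/9599) = 9599/10000 ≈ 0.959900
step 2 [2y] bond c/1=3/100: DF=(98783/100000 − 3/100·(0.959900))/(1+3/100) = 9311/10000 ≈ 0.931100
step 3 [3y] swap r/1=1091/27819: DF=(1 − 1091/27819·(0.959900+0.931100))/(1+1091/27819) = 8909/10000 ≈ 0.890900
step 4 [4y] swap r/1=1379/36440: DF=(1 − 1379/36440·(0.959900+0.931100+0.890900))/(1+1379/36440) = 8621/10000 ≈ 0.862100
step 5 [5y] bond c/1=7/100: DF=(568487/500000 − 7/100·(0.959900+0.931100+0.890900+0.862100))/(1+7/100) = 4121/5000 ≈ 0.824200
step 6 [6y] zero: DF = P = 4089/5000 ≈ 0.817800

1 1 9599/10000
2 2 9311/10000
3 3 8909/10000
4 4 8621/10000
5 5 4121/5000
6 6 4089/5000
s(5y) = (1/(4121/5000) − 1)/(5) = 879/20605 ≈ 4.2660%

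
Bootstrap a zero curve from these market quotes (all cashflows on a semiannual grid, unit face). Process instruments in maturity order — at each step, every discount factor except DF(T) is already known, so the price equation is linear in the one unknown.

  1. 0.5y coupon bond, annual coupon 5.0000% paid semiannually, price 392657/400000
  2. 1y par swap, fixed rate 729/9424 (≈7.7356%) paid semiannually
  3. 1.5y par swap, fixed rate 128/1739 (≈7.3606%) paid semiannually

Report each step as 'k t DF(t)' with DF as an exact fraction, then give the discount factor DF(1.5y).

step 1 [0.5y] bond c/2=1/40: DF=(392657/400000 − 1/40·(0))/(1+1/40) = 9577/10000 ≈ 0.957700
step 2 [1y] swap r/2=729/18848: DF=(1 − 729/18848·(0.957700))/(1+729/18848) = 9271/10000 ≈ 0.927100
step 3 [1.5y] swap r/2=64/1739: DF=(1 − 64/1739·(0.957700+0.927100))/(1+64/1739) = 561/625 ≈ 0.897600

1 1/2 9577/10000
2 1 9271/10000
3 3/2 561/625
DF(1.5y) = 561/625 ≈ 0.897600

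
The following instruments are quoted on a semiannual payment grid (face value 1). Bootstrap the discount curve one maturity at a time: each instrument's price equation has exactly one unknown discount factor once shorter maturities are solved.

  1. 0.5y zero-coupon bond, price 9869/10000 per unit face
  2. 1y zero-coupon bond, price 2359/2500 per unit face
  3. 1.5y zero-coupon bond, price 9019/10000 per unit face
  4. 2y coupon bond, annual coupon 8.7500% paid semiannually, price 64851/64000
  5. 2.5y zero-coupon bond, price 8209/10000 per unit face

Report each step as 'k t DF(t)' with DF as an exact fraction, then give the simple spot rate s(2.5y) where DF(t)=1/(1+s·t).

step 1 [0.5y] zero: DF = P = 9869/10000 ≈ 0.986900
step 2 [1y] zero: DF = P = 2359/2500 ≈ 0.943600
step 3 [1.5y] zero: DF = P = 9019/10000 ≈ 0.901900
step 4 [2y] bond c/2=7/160: DF=(64851/64000 − 7/160·(0.986900+0.943600+0.901900))/(1+7/160) = 8521/10000 ≈ 0.852100
step 5 [2.5y] zero: DF = P = 8209/10000 ≈ 0.820900

1 1/2 9869/10000
2 1 2359/2500
3 3/2 9019/10000
4 2 8521/10000
5 5/2 8209/10000
s(2.5y) = (1/(8209/10000) − 1)/(5/2) = 3582/41045 ≈ 8.7270%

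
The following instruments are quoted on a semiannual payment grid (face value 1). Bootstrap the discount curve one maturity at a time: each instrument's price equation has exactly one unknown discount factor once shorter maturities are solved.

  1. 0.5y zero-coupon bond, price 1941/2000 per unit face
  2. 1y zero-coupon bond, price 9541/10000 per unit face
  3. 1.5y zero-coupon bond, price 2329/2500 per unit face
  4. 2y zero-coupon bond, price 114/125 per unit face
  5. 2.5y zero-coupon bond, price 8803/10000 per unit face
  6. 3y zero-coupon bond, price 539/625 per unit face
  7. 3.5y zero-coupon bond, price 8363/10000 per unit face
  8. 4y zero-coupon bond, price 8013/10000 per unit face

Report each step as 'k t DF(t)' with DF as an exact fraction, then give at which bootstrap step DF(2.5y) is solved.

1 1/2 1941/2000
2 1 9541/10000
3 3/2 2329/2500
4 2 114/125
5 5/2 8803/10000
6 3 539/625
7 7/2 8363/10000
8 4 8013/10000
DF(2.5y) is solved at step 5

step 1 [0.5y] zero: DF = P = 1941/2000 ≈ 0.970500
step 2 [1y] zero: DF = P = 9541/10000 ≈ 0.954100
step 3 [1.5y] zero: DF = P = 2329/2500 ≈ 0.931600
step 4 [2y] zero: DF = P = 114/125 ≈ 0.912000
step 5 [2.5y] zero: DF = P = 8803/10000 ≈ 0.880300
step 6 [3y] zero: DF = P = 539/625 ≈ 0.862400
step 7 [3.5y] zero: DF = P = 8363/10000 ≈ 0.836300
step 8 [4y] zero: DF = P = 8013/10000 ≈ 0.801300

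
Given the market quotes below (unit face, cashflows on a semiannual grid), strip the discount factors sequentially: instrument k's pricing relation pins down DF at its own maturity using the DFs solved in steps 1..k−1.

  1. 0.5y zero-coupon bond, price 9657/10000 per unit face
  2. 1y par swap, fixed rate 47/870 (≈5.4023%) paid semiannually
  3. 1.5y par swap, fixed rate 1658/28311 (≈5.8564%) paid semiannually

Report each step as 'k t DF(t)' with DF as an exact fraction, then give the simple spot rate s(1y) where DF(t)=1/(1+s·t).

1 1/2 9657/10000
2 1 9483/10000
3 3/2 9171/10000
s(1y) = (1/(9483/10000) − 1)/(1) = 517/9483 ≈ 5.4519%

step 1 [0.5y] zero: DF = P = 9657/10000 ≈ 0.965700
step 2 [1y] swap r/2=47/1740: DF=(1 − 47/1740·(0.965700))/(1+47/1740) = 9483/10000 ≈ 0.948300
step 3 [1.5y] swap r/2=829/28311: DF=(1 − 829/28311·(0.965700+0.948300))/(1+829/28311) = 9171/10000 ≈ 0.917100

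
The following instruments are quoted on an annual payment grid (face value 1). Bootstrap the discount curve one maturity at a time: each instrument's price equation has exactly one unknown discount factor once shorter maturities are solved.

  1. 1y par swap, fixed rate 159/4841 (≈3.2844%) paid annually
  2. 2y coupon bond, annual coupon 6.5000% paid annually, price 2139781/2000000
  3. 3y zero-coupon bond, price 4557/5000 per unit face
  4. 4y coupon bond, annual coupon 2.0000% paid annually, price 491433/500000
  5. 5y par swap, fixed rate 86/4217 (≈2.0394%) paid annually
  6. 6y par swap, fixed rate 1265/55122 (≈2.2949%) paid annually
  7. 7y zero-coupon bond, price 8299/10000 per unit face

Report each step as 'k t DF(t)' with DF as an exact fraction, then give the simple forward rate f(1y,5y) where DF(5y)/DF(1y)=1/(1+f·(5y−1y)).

1 1 4841/5000
2 2 1891/2000
3 3 4557/5000
4 4 4541/5000
5 5 4527/5000
6 6 1747/2000
7 7 8299/10000
f(1y,5y) = ((4841/5000)/(4527/5000) − 1)/(4) = 157/9054 ≈ 1.7340%

step 1 [1y] swap r/1=159/4841: DF=(1 − 159/4841·(0))/(1+159/4841) = 4841/5000 ≈ 0.968200
step 2 [2y] bond c/1=13/200: DF=(2139781/2000000 − 13/200·(0.968200))/(1+13/200) = 1891/2000 ≈ 0.945500
step 3 [3y] zero: DF = P = 4557/5000 ≈ 0.911400
step 4 [4y] bond c/1=1/50: DF=(491433/500000 − 1/50·(0.968200+0.945500+0.911400))/(1+1/50) = 4541/5000 ≈ 0.908200
step 5 [5y] swap r/1=86/4217: DF=(1 − 86/4217·(0.968200+0.945500+0.911400+0.908200))/(1+86/4217) = 4527/5000 ≈ 0.905400
step 6 [6y] swap r/1=1265/55122: DF=(1 − 1265/55122·(0.968200+0.945500+0.911400+0.908200+0.905400))/(1+1265/55122) = 1747/2000 ≈ 0.873500
step 7 [7y] zero: DF = P = 8299/10000 ≈ 0.829900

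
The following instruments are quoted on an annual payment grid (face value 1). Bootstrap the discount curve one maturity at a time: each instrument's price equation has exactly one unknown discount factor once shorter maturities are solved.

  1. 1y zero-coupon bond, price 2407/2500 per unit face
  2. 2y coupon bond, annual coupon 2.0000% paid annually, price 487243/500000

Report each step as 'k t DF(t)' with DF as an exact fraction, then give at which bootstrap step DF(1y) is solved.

step 1 [1y] zero: DF = P = 2407/2500 ≈ 0.962800
step 2 [2y] bond c/1=1/50: DF=(487243/500000 − 1/50·(0.962800))/(1+1/50) = 1873/2000 ≈ 0.936500

1 1 2407/2500
2 2 1873/2000
DF(1y) is solved at step 1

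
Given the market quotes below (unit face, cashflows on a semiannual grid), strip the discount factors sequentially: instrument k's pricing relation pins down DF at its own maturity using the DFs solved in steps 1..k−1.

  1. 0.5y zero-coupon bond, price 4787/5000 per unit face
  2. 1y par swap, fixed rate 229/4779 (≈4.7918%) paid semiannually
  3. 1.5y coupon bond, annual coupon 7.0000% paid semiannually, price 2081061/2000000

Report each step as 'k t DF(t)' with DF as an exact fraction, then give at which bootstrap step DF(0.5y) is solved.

step 1 [0.5y] zero: DF = P = 4787/5000 ≈ 0.957400
step 2 [1y] swap r/2=229/9558: DF=(1 − 229/9558·(0.957400))/(1+229/9558) = 4771/5000 ≈ 0.954200
step 3 [1.5y] bond c/2=7/200: DF=(2081061/2000000 − 7/200·(0.957400+0.954200))/(1+7/200) = 9407/10000 ≈ 0.940700

1 1/2 4787/5000
2 1 4771/5000
3 3/2 9407/10000
DF(0.5y) is solved at step 1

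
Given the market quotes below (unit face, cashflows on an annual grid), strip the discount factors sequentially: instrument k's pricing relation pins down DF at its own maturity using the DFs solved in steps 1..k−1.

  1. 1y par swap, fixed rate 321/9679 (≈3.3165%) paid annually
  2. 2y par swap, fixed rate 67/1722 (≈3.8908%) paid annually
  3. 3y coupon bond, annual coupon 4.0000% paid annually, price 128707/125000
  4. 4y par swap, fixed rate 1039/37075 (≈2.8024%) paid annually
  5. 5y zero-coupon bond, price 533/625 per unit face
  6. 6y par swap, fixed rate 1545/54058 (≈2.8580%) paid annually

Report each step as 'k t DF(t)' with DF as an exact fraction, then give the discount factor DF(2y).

step 1 [1y] swap r/1=321/9679: DF=(1 − 321/9679·(0))/(1+321/9679) = 9679/10000 ≈ 0.967900
step 2 [2y] swap r/1=67/1722: DF=(1 − 67/1722·(0.967900))/(1+67/1722) = 9263/10000 ≈ 0.926300
step 3 [3y] bond c/1=1/25: DF=(128707/125000 − 1/25·(0.967900+0.926300))/(1+1/25) = 2293/2500 ≈ 0.917200
step 4 [4y] swap r/1=1039/37075: DF=(1 − 1039/37075·(0.967900+0.926300+0.917200))/(1+1039/37075) = 8961/10000 ≈ 0.896100
step 5 [5y] zero: DF = P = 533/625 ≈ 0.852800
step 6 [6y] swap r/1=1545/54058: DF=(1 − 1545/54058·(0.967900+0.926300+0.917200+0.896100+0.852800))/(1+1545/54058) = 1691/2000 ≈ 0.845500

1 1 9679/10000
2 2 9263/10000
3 3 2293/2500
4 4 8961/10000
5 5 533/625
6 6 1691/2000
DF(2y) = 9263/10000 ≈ 0.926300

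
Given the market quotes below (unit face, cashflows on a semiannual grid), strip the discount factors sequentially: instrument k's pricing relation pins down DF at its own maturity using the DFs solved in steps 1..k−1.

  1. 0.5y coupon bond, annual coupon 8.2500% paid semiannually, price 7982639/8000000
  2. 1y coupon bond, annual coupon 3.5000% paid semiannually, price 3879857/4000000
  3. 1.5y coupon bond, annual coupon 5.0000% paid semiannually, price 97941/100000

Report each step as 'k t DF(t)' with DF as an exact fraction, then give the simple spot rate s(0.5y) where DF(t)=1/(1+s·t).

step 1 [0.5y] bond c/2=33/800: DF=(7982639/8000000 − 33/800·(0))/(1+33/800) = 9583/10000 ≈ 0.958300
step 2 [1y] bond c/2=7/400: DF=(3879857/4000000 − 7/400·(0.958300))/(1+7/400) = 1171/1250 ≈ 0.936800
step 3 [1.5y] bond c/2=1/40: DF=(97941/100000 − 1/40·(0.958300+0.936800))/(1+1/40) = 9093/10000 ≈ 0.909300

1 1/2 9583/10000
2 1 1171/1250
3 3/2 9093/10000
s(0.5y) = (1/(9583/10000) − 1)/(1/2) = 834/9583 ≈ 8.7029%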